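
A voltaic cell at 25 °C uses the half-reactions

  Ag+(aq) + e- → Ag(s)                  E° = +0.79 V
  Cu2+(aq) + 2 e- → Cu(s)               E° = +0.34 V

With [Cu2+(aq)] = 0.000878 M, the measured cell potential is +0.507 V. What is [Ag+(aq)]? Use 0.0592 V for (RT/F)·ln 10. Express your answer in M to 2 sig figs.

0.27 M

The Ag⁺/Ag couple has the larger reduction potential, so it is the cathode: E°cell = +0.79 − (+0.34) = +0.45 V and n = 2.
Rearranging E = E° − (0.0592/n)·log Q gives log Q = 2(+0.45 − (+0.507))/0.0592 = −1.926.
For 2 Ag+(aq) + Cu(s) → 2 Ag(s) + Cu2+(aq), the reaction quotient is Q = [Cu2+(aq)] / [Ag+(aq)]^2.
Substituting the known concentrations and solving, log [Ag+(aq)] = −0.565 and [Ag+(aq)] = 0.27 M.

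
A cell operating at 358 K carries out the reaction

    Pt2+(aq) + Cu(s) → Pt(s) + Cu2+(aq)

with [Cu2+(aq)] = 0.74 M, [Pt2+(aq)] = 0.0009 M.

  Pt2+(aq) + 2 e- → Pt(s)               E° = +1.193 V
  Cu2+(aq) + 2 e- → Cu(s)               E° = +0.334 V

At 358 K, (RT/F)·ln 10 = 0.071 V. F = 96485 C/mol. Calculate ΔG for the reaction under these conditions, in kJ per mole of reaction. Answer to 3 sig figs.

−146 kJ/mol

With Pt²⁺/Pt reduced at the cathode, E°cell = +1.193 − (+0.334) = +0.859 V and n = 2.
Q = [Cu2+(aq)] / [Pt2+(aq)] = 822, so log Q = 2.915 and E = +0.859 − (0.071/2)(2.915) = +0.7555 V.
ΔG = −nFE = −(2)(96485)(+0.7555) J/mol = −146 kJ/mol.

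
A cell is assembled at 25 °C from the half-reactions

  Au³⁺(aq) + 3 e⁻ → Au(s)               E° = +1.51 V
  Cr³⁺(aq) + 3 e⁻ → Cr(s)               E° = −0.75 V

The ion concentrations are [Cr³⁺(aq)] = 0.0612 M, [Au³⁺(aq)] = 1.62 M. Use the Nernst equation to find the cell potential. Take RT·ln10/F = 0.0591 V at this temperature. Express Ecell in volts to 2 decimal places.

+2.29 V

Since E°(Au³⁺/Au) > E°(Cr³⁺/Cr), Au³⁺/Au serves as the cathode.
E°cell = E°cat − E°an = +1.51 − (−0.75) = +2.26 V; n = 3.
For the overall reaction Au³⁺(aq) + Cr(s) → Au(s) + Cr³⁺(aq), Q = [Cr³⁺(aq)] / [Au³⁺(aq)] = 0.0378, giving log Q = −1.423.
Applying E = E° − (RT ln10/nF)·log Q gives +2.26 − (0.0591/3)(−1.423) = +2.29 V.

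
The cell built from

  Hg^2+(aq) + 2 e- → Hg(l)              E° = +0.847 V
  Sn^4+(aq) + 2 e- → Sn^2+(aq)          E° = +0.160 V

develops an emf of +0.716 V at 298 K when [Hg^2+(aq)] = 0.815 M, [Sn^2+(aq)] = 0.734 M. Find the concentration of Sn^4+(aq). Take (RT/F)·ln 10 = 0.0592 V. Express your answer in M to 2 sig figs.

Hg²⁺/Hg is the cathode (higher E°); E°cell = +0.847 − (+0.160) = +0.687 V with n = 2.
Rearranging E = E° − (0.0592/n)·log Q gives log Q = 2(+0.687 − (+0.716))/0.0592 = −0.980.
Balancing electrons gives Hg^2+(aq) + Sn^2+(aq) → Hg(l) + Sn^4+(aq); thus Q = [Sn^4+(aq)] / ([Hg^2+(aq)]·[Sn^2+(aq)]).
Substituting the known concentrations and solving, log [Sn^4+(aq)] = −1.203 and [Sn^4+(aq)] = 0.063 M.

0.063 M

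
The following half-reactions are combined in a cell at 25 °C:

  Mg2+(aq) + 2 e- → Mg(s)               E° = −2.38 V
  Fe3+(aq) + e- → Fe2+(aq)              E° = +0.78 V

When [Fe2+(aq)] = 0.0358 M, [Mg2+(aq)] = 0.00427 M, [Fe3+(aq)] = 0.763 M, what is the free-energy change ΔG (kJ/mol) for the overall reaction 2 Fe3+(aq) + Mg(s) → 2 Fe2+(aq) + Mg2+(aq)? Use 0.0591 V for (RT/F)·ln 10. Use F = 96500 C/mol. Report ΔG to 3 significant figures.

With Fe³⁺/Fe²⁺ reduced at the cathode, E°cell = +0.78 − (−2.38) = +3.16 V and n = 2.
The reaction quotient is ([Fe2+(aq)]^2·[Mg2+(aq)]) / [Fe3+(aq)]^2 = 9.4×10^−6; by Nernst, E = +3.16 − (0.0591/2)(−5.027) = +3.3085 V.
Finally ΔG = −nFE = −(2)(96500 C/mol)(+3.3085 V) = −639 kJ/mol.

−639 kJ/mol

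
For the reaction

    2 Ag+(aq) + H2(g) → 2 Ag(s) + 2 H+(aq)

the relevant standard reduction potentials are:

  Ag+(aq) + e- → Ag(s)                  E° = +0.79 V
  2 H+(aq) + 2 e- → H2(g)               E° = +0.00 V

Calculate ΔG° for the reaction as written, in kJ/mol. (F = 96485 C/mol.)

−152 kJ/mol

In the reaction as written Ag+(aq) is reduced, so the Ag⁺/Ag couple is the cathode and 2H⁺/H₂ is the anode.
E°cell = +0.79 − (+0.00) = +0.79 V; balancing electrons gives n = 2.
ΔG° = −nFE°cell = −(2)(96485)(+0.79) J/mol = −152 kJ/mol.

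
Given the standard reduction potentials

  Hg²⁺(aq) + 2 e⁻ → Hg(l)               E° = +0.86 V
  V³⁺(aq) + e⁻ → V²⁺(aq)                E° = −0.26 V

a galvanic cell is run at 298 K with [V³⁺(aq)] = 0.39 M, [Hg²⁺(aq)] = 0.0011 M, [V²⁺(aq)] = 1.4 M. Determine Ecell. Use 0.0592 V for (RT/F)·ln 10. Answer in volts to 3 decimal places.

+1.065 V

The Hg²⁺/Hg couple has the more positive E°, so it is the cathode; V³⁺/V²⁺ is the anode.
E°cell = E°cat − E°an = +0.86 − (−0.26) = +1.12 V; n = 2.
The balanced reaction is Hg²⁺(aq) + 2 V²⁺(aq) → Hg(l) + 2 V³⁺(aq), so Q = [V³⁺(aq)]^2 / ([Hg²⁺(aq)]·[V²⁺(aq)]^2) = 70.5 and log Q = 1.848.
By the Nernst equation, E = +1.12 − (0.0592/2)·(1.848) = +1.065 V.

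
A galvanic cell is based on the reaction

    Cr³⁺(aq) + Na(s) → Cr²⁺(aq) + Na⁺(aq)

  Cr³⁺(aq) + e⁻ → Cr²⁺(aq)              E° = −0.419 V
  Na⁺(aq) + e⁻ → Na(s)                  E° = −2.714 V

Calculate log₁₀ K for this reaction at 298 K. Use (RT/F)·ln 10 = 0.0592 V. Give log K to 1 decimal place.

The Cr³⁺/Cr²⁺ couple is reduced (cathode); E°cell = −0.419 − (−2.714) = +2.295 V with n = 1.
At equilibrium E = 0, so log K = nE°cell / 0.0592 = (1)(+2.295) / 0.0592 = 38.8.

log K = 38.8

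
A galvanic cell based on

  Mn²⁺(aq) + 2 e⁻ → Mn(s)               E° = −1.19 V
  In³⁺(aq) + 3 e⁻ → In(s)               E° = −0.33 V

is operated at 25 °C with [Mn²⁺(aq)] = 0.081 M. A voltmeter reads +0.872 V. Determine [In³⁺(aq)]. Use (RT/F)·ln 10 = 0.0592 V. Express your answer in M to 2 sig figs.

0.094 M

The In³⁺/In couple has the larger reduction potential, so it is the cathode: E°cell = −0.33 − (−1.19) = +0.86 V and n = 6.
From the Nernst equation, log Q = n(E° − E)/0.0592 = 6·(+0.86 − (+0.872))/0.0592 = −1.216.
For 2 In³⁺(aq) + 3 Mn(s) → 2 In(s) + 3 Mn²⁺(aq), the reaction quotient is Q = [Mn²⁺(aq)]^3 / [In³⁺(aq)]^2.
Substituting the known concentrations and solving, log [In³⁺(aq)] = −1.029 and [In³⁺(aq)] = 0.094 M.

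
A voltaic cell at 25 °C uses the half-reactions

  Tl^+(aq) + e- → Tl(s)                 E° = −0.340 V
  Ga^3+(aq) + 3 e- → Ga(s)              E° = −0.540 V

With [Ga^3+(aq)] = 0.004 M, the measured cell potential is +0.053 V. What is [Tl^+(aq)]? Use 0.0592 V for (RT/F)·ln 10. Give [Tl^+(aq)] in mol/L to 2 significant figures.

0.00052 M

The Tl⁺/Tl couple has the larger reduction potential, so it is the cathode: E°cell = −0.340 − (−0.540) = +0.200 V and n = 3.
Since E = E° − (0.0592/n)·log Q, log Q = n(E° − E)/0.0592 = 7.449.
For 3 Tl^+(aq) + Ga(s) → 3 Tl(s) + Ga^3+(aq), the reaction quotient is Q = [Ga^3+(aq)] / [Tl^+(aq)]^3.
Solving for the unknown gives log [Tl^+(aq)] = −3.282, so [Tl^+(aq)] ≈ 0.00052 M.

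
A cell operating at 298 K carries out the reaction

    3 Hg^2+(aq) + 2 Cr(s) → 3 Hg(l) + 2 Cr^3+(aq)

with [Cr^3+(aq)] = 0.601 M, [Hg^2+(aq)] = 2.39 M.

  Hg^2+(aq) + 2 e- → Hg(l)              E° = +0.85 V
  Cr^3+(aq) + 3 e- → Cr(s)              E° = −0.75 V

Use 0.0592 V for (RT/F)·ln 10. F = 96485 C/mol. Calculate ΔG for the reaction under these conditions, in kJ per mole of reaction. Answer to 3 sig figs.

−935 kJ/mol

E°cell = +0.85 − (−0.75) = +1.60 V; the balanced reaction transfers n = 6 electrons.
The reaction quotient is [Cr^3+(aq)]^2 / [Hg^2+(aq)]^3 = 0.0265; by Nernst, E = +1.60 − (0.0592/6)(−1.577) = +1.6156 V.
ΔG = −nFE = −(6)(96485)(+1.6156) J/mol = −935 kJ/mol.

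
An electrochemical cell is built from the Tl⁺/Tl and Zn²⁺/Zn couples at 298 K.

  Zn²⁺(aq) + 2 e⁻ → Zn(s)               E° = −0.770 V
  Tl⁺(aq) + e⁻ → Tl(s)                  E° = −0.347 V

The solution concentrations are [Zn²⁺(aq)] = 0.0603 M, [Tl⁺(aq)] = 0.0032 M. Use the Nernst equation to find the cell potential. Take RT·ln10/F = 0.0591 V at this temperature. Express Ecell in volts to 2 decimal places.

Tl⁺/Tl is reduced (cathode, E° = −0.347 V) and Zn²⁺/Zn is oxidized (anode).
E°cell = −0.347 − (−0.770) = +0.423 V, with n = 2 electrons transferred.
Balancing gives 2 Tl⁺(aq) + Zn(s) → 2 Tl(s) + Zn²⁺(aq); hence Q = [Zn²⁺(aq)] / [Tl⁺(aq)]^2 = 5.89×10^3 (log Q = 3.770).
E = E° − (0.0591/n)·log Q = +0.423 − (0.0591/2)(3.770) = +0.31 V.

+0.31 V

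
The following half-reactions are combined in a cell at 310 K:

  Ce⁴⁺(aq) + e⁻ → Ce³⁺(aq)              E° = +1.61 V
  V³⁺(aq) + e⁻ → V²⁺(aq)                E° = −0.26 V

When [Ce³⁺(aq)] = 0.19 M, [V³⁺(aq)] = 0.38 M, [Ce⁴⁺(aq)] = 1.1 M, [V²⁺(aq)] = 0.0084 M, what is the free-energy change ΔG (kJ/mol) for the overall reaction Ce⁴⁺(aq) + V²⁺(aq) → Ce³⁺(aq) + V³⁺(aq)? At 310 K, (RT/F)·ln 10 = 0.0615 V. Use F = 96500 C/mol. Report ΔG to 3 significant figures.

The standard cell potential is +1.61 − (−0.26) = +1.87 V, with n = 1 electron in the balanced equation.
Here Q = ([Ce³⁺(aq)]·[V³⁺(aq)]) / ([Ce⁴⁺(aq)]·[V²⁺(aq)]) = 7.81 (log Q = 0.893), giving E = +1.87 − (0.0615/1)·(0.893) = +1.8151 V.
ΔG = −nFE = −(1)(96500)(+1.8151) J/mol = −175 kJ/mol.

−175 kJ/mol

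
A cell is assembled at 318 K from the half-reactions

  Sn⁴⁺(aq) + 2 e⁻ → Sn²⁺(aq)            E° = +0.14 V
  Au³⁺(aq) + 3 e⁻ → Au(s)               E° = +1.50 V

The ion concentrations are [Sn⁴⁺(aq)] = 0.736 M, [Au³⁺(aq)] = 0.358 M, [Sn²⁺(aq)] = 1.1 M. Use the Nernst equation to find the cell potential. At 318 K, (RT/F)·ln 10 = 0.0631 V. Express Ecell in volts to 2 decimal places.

+1.36 V

Au³⁺/Au is reduced (cathode, E° = +1.50 V) and Sn⁴⁺/Sn²⁺ is oxidized (anode).
E°cell = E°cat − E°an = +1.50 − (+0.14) = +1.36 V; n = 6.
The balanced reaction is 2 Au³⁺(aq) + 3 Sn²⁺(aq) → 2 Au(s) + 3 Sn⁴⁺(aq), so Q = [Sn⁴⁺(aq)]^3 / ([Au³⁺(aq)]^2·[Sn²⁺(aq)]^3) = 2.34 and log Q = 0.369.
E = E° − (0.0631/n)·log Q = +1.36 − (0.0631/6)(0.369) = +1.36 V.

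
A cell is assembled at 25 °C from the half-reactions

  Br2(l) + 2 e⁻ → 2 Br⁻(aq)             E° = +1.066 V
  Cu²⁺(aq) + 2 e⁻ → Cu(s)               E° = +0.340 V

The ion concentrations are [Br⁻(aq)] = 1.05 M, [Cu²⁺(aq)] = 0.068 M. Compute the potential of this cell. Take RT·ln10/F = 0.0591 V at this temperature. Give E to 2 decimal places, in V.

The Br₂/Br⁻ couple has the more positive E°, so it is the cathode; Cu²⁺/Cu is the anode.
E°cell = +1.066 − (+0.340) = +0.726 V, with n = 2 electrons transferred.
The balanced reaction is Br2(l) + Cu(s) → 2 Br⁻(aq) + Cu²⁺(aq), so Q = [Br⁻(aq)]^2·[Cu²⁺(aq)] = 0.075 and log Q = −1.125.
Applying E = E° − (RT ln10/nF)·log Q gives +0.726 − (0.0591/2)(−1.125) = +0.76 V.

+0.76 V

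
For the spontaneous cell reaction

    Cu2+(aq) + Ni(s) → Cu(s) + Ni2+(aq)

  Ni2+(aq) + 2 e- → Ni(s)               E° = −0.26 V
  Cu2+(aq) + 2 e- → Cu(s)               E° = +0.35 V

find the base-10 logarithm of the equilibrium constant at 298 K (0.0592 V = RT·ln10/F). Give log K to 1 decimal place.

log K = 20.6

The Cu²⁺/Cu couple is reduced (cathode); E°cell = +0.35 − (−0.26) = +0.61 V with n = 2.
At equilibrium E = 0, so log K = nE°cell / 0.0592 = (2)(+0.61) / 0.0592 = 20.6.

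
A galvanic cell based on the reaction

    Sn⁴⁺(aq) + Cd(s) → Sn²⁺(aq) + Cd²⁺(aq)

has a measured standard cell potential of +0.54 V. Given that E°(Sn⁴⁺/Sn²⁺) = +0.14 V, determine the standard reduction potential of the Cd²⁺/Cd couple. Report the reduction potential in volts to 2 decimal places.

In the reaction as written the Sn⁴⁺/Sn²⁺ couple is reduced (cathode) and Cd²⁺/Cd is oxidized (anode), so E°cell = E°(Sn⁴⁺/Sn²⁺) − E°(Cd²⁺/Cd).
E°(Cd²⁺/Cd) = E°(cathode) − E°cell = +0.14 − (+0.54) = −0.40 V.

−0.40 V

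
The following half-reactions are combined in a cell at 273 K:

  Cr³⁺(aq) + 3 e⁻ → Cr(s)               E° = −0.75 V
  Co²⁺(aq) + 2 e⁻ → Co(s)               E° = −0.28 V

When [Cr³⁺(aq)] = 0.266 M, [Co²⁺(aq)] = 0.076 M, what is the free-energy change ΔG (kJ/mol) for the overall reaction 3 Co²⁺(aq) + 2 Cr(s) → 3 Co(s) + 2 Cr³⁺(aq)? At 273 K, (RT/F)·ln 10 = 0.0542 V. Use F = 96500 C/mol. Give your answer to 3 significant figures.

E°cell = −0.28 − (−0.75) = +0.47 V; the balanced reaction transfers n = 6 electrons.
The reaction quotient is [Cr³⁺(aq)]^2 / [Co²⁺(aq)]^3 = 161; by Nernst, E = +0.47 − (0.0542/6)(2.207) = +0.4501 V.
Then ΔG = −nFE = −6 × 96500 × +0.4501 J/mol = −261 kJ/mol.

−261 kJ/mol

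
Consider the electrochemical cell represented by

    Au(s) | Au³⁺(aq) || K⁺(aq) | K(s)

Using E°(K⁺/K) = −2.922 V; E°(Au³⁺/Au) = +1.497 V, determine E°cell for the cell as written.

−4.419 V

By convention the left-hand electrode in cell notation is the anode (oxidation) and the right-hand electrode is the cathode (reduction).
E°cell = E°(right) − E°(left) = −2.922 − (+1.497) = −4.419 V.
The negative sign shows that, as written, the cell would require an external voltage to drive the reaction.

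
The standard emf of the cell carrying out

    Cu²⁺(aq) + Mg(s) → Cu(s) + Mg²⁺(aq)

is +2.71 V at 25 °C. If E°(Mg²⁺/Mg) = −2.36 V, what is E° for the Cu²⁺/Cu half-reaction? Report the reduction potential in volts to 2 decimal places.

+0.35 V

In the reaction as written the Cu²⁺/Cu couple is reduced (cathode) and Mg²⁺/Mg is oxidized (anode), so E°cell = E°(Cu²⁺/Cu) − E°(Mg²⁺/Mg).
E°(Cu²⁺/Cu) = E°cell + E°(anode) = +2.71 + (−2.36) = +0.35 V.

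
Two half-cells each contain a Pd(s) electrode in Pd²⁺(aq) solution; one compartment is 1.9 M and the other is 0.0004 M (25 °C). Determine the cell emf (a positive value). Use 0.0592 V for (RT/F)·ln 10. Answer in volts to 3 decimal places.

0.109 V

For a concentration cell E°cell = 0, since both electrodes use the same couple.
The compartment with the higher Pd²⁺(aq) concentration (1.9 M) acts as the cathode; ions are reduced there and produced at the dilute (0.0004 M) anode.
With n = 2, Ecell = −(0.0592/2)·log([dilute]/[conc]) = −(0.0592/2)·log(0.0004/1.9) = +0.109 V.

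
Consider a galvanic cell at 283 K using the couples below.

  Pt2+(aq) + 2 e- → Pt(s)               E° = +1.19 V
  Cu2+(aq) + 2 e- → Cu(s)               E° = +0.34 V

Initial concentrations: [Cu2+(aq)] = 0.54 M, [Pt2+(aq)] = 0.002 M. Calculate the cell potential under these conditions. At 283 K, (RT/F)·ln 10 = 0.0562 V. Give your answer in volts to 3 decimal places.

Since E°(Pt²⁺/Pt) > E°(Cu²⁺/Cu), Pt²⁺/Pt serves as the cathode.
The standard potential is +1.19 − (+0.34) = +0.85 V and the balanced reaction transfers n = 2 electrons.
The balanced reaction is Pt2+(aq) + Cu(s) → Pt(s) + Cu2+(aq), so Q = [Cu2+(aq)] / [Pt2+(aq)] = 270 and log Q = 2.431.
E = E° − (0.0562/n)·log Q = +0.85 − (0.0562/2)(2.431) = +0.782 V.

+0.782 V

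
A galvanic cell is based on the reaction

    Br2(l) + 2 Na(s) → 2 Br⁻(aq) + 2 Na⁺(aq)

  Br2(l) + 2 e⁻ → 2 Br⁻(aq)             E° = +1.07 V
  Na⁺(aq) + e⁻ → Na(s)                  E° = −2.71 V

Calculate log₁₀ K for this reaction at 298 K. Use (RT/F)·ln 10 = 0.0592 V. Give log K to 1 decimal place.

The Br₂/Br⁻ couple is reduced (cathode); E°cell = +1.07 − (−2.71) = +3.78 V with n = 2.
At equilibrium E = 0, so log K = nE°cell / 0.0592 = (2)(+3.78) / 0.0592 = 127.7.

log K = 127.7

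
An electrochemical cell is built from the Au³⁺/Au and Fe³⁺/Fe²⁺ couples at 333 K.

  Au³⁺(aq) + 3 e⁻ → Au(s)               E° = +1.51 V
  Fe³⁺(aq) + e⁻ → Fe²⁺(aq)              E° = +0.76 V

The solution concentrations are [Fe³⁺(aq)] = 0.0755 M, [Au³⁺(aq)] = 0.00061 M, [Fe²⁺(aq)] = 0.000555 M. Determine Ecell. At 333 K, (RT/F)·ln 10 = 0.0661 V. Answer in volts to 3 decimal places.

+0.538 V

Au³⁺/Au is reduced (cathode, E° = +1.51 V) and Fe³⁺/Fe²⁺ is oxidized (anode).
E°cell = E°cat − E°an = +1.51 − (+0.76) = +0.75 V; n = 3.
For the overall reaction Au³⁺(aq) + 3 Fe²⁺(aq) → Au(s) + 3 Fe³⁺(aq), Q = [Fe³⁺(aq)]^3 / ([Au³⁺(aq)]·[Fe²⁺(aq)]^3) = 4.13×10^9, giving log Q = 9.616.
E = E° − (0.0661/n)·log Q = +0.75 − (0.0661/3)(9.616) = +0.538 V.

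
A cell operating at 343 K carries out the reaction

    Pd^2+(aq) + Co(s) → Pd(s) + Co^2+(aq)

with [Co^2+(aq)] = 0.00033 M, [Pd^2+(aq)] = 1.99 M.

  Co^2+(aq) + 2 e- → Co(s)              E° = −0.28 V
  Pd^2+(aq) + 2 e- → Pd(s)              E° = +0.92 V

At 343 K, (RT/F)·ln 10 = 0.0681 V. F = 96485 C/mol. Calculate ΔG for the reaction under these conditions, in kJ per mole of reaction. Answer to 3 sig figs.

−256 kJ/mol

The standard cell potential is +0.92 − (−0.28) = +1.20 V, with n = 2 electrons in the balanced equation.
The reaction quotient is [Co^2+(aq)] / [Pd^2+(aq)] = 0.000166; by Nernst, E = +1.20 − (0.0681/2)(−3.780) = +1.3287 V.
Then ΔG = −nFE = −2 × 96485 × +1.3287 J/mol = −256 kJ/mol.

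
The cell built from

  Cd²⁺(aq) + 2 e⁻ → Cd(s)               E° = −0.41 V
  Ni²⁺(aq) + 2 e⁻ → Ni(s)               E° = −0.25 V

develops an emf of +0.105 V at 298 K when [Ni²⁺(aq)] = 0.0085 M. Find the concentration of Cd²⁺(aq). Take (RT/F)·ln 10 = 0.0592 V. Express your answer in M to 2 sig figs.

0.61 M

With Ni²⁺/Ni at the cathode and Cd²⁺/Cd at the anode, E°cell = −0.25 − (−0.41) = +0.16 V (n = 2).
Rearranging E = E° − (0.0592/n)·log Q gives log Q = 2(+0.16 − (+0.105))/0.0592 = 1.858.
Balancing electrons gives Ni²⁺(aq) + Cd(s) → Ni(s) + Cd²⁺(aq); thus Q = [Cd²⁺(aq)] / [Ni²⁺(aq)].
Solving for the unknown gives log [Cd²⁺(aq)] = −0.213, so [Cd²⁺(aq)] ≈ 0.61 M.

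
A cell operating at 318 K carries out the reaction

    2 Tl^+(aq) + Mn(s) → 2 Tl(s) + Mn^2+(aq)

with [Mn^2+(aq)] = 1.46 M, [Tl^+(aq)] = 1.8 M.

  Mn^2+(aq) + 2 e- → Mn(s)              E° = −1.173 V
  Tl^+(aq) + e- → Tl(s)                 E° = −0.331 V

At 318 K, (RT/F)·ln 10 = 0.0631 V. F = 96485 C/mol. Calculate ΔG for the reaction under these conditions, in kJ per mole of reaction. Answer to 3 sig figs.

−165 kJ/mol

The standard cell potential is −0.331 − (−1.173) = +0.842 V, with n = 2 electrons in the balanced equation.
Here Q = [Mn^2+(aq)] / [Tl^+(aq)]^2 = 0.451 (log Q = −0.346), giving E = +0.842 − (0.0631/2)·(−0.346) = +0.8529 V.
ΔG = −nFE = −(2)(96485)(+0.8529) J/mol = −165 kJ/mol.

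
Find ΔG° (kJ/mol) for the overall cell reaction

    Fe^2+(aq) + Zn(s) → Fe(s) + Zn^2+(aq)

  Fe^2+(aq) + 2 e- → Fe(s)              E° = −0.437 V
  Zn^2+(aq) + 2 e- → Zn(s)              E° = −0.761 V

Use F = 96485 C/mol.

In the reaction as written Fe^2+(aq) is reduced, so the Fe²⁺/Fe couple is the cathode and Zn²⁺/Zn is the anode.
E°cell = −0.437 − (−0.761) = +0.324 V; balancing electrons gives n = 2.
ΔG° = −nFE°cell = −(2)(96485)(+0.324) J/mol = −62.5 kJ/mol.

−62.5 kJ/mol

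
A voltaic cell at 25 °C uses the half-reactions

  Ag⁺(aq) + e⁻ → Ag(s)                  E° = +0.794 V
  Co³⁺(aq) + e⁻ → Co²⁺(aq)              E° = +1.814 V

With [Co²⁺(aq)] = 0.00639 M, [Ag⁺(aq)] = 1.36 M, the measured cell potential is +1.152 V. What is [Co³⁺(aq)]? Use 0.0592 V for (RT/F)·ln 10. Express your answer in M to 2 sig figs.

Co³⁺/Co²⁺ is the cathode (higher E°); E°cell = +1.814 − (+0.794) = +1.020 V with n = 1.
Rearranging E = E° − (0.0592/n)·log Q gives log Q = 1(+1.020 − (+1.152))/0.0592 = −2.230.
Balancing electrons gives Co³⁺(aq) + Ag(s) → Co²⁺(aq) + Ag⁺(aq); thus Q = ([Co²⁺(aq)]·[Ag⁺(aq)]) / [Co³⁺(aq)].
Isolating [Co³⁺(aq)] in Q = 10^{−2.230} yields log [Co³⁺(aq)] = 0.169, i.e. 1.5 M.

1.5 M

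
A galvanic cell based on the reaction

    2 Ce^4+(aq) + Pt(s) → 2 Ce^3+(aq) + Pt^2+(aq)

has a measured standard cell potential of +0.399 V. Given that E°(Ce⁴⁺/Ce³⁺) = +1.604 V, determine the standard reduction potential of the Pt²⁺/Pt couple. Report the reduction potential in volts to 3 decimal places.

In the reaction as written the Ce⁴⁺/Ce³⁺ couple is reduced (cathode) and Pt²⁺/Pt is oxidized (anode), so E°cell = E°(Ce⁴⁺/Ce³⁺) − E°(Pt²⁺/Pt).
E°(Pt²⁺/Pt) = E°(cathode) − E°cell = +1.604 − (+0.399) = +1.205 V.

+1.205 V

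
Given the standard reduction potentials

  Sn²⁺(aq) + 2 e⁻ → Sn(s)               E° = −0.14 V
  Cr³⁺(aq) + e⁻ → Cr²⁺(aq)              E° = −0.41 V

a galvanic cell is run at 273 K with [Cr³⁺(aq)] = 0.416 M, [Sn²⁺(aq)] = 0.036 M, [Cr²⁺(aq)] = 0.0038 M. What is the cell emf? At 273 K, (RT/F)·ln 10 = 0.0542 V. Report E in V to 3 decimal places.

Since E°(Sn²⁺/Sn) > E°(Cr³⁺/Cr²⁺), Sn²⁺/Sn serves as the cathode.
The standard potential is −0.14 − (−0.41) = +0.27 V and the balanced reaction transfers n = 2 electrons.
For the overall reaction Sn²⁺(aq) + 2 Cr²⁺(aq) → Sn(s) + 2 Cr³⁺(aq), Q = [Cr³⁺(aq)]^2 / ([Sn²⁺(aq)]·[Cr²⁺(aq)]^2) = 3.33×10^5, giving log Q = 5.522.
By the Nernst equation, E = +0.27 − (0.0542/2)·(5.522) = +0.120 V.

+0.120 V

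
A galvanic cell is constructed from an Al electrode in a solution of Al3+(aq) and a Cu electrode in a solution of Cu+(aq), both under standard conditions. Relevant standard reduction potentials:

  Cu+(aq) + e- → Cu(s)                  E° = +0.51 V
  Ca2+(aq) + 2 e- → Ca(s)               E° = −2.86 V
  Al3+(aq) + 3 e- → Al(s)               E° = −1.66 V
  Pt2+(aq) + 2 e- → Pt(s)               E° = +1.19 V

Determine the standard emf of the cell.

Of the two couples in this cell, the one with the more positive reduction potential is reduced at the cathode: here that is Cu⁺/Cu (+0.51 V); Al³⁺/Al (−1.66 V) is the anode.
E°cell = E°(cathode) − E°(anode) = +0.51 − (−1.66) = +2.17 V.

+2.17 V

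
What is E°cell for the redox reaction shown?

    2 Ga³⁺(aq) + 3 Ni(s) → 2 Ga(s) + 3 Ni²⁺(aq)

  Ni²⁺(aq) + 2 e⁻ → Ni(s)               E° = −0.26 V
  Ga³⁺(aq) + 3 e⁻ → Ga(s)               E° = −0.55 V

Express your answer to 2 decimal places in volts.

Ga³⁺(aq) gains electrons, so the Ga³⁺/Ga couple is the cathode; the Ni²⁺/Ni couple is the anode.
E°cell = E°(cathode) − E°(anode) = −0.55 − (−0.26) = −0.29 V.
The negative E°cell means the reaction is non-spontaneous in the direction written.

−0.29 V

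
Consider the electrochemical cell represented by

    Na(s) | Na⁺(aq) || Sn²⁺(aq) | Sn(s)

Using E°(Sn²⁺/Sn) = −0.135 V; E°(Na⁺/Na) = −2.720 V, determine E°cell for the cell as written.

By convention the left-hand electrode in cell notation is the anode (oxidation) and the right-hand electrode is the cathode (reduction).
E°cell = E°(right) − E°(left) = −0.135 − (−2.720) = +2.585 V.

+2.585 V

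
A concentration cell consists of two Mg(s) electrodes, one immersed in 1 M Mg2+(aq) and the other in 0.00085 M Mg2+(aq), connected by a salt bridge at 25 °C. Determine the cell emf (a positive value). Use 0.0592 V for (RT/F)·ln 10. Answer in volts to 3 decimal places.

For a concentration cell E°cell = 0, since both electrodes use the same couple.
The compartment with the higher Mg2+(aq) concentration (1 M) acts as the cathode; ions are reduced there and produced at the dilute (0.00085 M) anode.
With n = 2, Ecell = −(0.0592/2)·log([dilute]/[conc]) = −(0.0592/2)·log(0.00085/1) = +0.091 V.

0.091 V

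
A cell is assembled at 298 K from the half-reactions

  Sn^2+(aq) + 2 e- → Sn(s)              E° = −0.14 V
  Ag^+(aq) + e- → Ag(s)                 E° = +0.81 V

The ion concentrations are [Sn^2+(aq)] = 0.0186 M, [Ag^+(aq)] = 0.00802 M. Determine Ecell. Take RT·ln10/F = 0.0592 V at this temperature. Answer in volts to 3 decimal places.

Ag⁺/Ag is reduced (cathode, E° = +0.81 V) and Sn²⁺/Sn is oxidized (anode).
E°cell = +0.81 − (−0.14) = +0.95 V, with n = 2 electrons transferred.
Balancing gives 2 Ag^+(aq) + Sn(s) → 2 Ag(s) + Sn^2+(aq); hence Q = [Sn^2+(aq)] / [Ag^+(aq)]^2 = 289 (log Q = 2.461).
By the Nernst equation, E = +0.95 − (0.0592/2)·(2.461) = +0.877 V.

+0.877 V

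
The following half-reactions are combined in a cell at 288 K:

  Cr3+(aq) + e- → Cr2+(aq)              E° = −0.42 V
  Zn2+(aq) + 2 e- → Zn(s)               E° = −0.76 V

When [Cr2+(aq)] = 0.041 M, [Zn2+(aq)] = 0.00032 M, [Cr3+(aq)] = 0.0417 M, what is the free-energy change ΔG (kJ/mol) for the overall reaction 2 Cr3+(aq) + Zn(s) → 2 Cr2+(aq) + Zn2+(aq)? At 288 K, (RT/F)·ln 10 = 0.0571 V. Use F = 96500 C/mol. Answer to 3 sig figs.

With Cr³⁺/Cr²⁺ reduced at the cathode, E°cell = −0.42 − (−0.76) = +0.34 V and n = 2.
The reaction quotient is ([Cr2+(aq)]^2·[Zn2+(aq)]) / [Cr3+(aq)]^2 = 0.000309; by Nernst, E = +0.34 − (0.0571/2)(−3.510) = +0.4402 V.
Then ΔG = −nFE = −2 × 96500 × +0.4402 J/mol = −85.0 kJ/mol.

−85.0 kJ/mol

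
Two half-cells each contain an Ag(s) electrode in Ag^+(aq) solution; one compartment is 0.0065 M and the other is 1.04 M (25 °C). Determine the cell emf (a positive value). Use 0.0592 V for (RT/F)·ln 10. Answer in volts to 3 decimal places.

0.130 V

For a concentration cell E°cell = 0, since both electrodes use the same couple.
The compartment with the higher Ag^+(aq) concentration (1.04 M) acts as the cathode; ions are reduced there and produced at the dilute (0.0065 M) anode.
With n = 1, Ecell = −(0.0592/1)·log([dilute]/[conc]) = −(0.0592/1)·log(0.0065/1.04) = +0.130 V.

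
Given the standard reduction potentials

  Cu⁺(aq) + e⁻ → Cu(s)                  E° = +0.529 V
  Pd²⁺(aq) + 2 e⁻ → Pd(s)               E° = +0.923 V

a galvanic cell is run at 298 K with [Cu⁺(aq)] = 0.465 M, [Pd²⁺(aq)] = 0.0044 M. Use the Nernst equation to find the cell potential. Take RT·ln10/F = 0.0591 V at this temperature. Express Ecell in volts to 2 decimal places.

+0.34 V

Since E°(Pd²⁺/Pd) > E°(Cu⁺/Cu), Pd²⁺/Pd serves as the cathode.
E°cell = +0.923 − (+0.529) = +0.394 V, with n = 2 electrons transferred.
For the overall reaction Pd²⁺(aq) + 2 Cu(s) → Pd(s) + 2 Cu⁺(aq), Q = [Cu⁺(aq)]^2 / [Pd²⁺(aq)] = 49.1, giving log Q = 1.691.
By the Nernst equation, E = +0.394 − (0.0591/2)·(1.691) = +0.34 V.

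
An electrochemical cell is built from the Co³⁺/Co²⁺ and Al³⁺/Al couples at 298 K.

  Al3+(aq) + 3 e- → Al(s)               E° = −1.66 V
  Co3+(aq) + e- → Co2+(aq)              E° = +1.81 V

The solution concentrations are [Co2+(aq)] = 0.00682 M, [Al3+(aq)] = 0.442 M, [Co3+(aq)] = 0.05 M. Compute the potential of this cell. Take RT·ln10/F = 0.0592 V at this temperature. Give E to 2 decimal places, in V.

+3.53 V

Since E°(Co³⁺/Co²⁺) > E°(Al³⁺/Al), Co³⁺/Co²⁺ serves as the cathode.
The standard potential is +1.81 − (−1.66) = +3.47 V and the balanced reaction transfers n = 3 electrons.
Balancing gives 3 Co3+(aq) + Al(s) → 3 Co2+(aq) + Al3+(aq); hence Q = ([Co2+(aq)]^3·[Al3+(aq)]) / [Co3+(aq)]^3 = 0.00112 (log Q = −2.950).
By the Nernst equation, E = +3.47 − (0.0592/3)·(−2.950) = +3.53 V.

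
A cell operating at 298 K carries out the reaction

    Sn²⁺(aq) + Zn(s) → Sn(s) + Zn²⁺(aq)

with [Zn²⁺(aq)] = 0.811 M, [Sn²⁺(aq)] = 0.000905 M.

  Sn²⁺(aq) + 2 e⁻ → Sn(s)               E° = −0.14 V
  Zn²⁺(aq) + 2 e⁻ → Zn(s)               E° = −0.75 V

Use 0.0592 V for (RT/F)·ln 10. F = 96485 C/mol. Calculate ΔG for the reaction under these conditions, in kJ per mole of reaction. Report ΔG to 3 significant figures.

With Sn²⁺/Sn reduced at the cathode, E°cell = −0.14 − (−0.75) = +0.61 V and n = 2.
The reaction quotient is [Zn²⁺(aq)] / [Sn²⁺(aq)] = 896; by Nernst, E = +0.61 − (0.0592/2)(2.952) = +0.5226 V.
ΔG = −nFE = −(2)(96485)(+0.5226) J/mol = −101 kJ/mol.

−101 kJ/mol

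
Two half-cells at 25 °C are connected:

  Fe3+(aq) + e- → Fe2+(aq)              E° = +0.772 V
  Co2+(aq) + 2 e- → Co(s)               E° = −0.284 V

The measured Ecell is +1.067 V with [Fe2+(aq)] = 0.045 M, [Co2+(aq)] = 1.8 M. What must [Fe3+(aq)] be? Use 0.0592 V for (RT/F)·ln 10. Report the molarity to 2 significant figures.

The Fe³⁺/Fe²⁺ couple has the larger reduction potential, so it is the cathode: E°cell = +0.772 − (−0.284) = +1.056 V and n = 2.
Since E = E° − (0.0592/n)·log Q, log Q = n(E° − E)/0.0592 = −0.372.
Balancing electrons gives 2 Fe3+(aq) + Co(s) → 2 Fe2+(aq) + Co2+(aq); thus Q = ([Fe2+(aq)]^2·[Co2+(aq)]) / [Fe3+(aq)]^2.
Solving for the unknown gives log [Fe3+(aq)] = −1.033, so [Fe3+(aq)] ≈ 0.093 M.

0.093 M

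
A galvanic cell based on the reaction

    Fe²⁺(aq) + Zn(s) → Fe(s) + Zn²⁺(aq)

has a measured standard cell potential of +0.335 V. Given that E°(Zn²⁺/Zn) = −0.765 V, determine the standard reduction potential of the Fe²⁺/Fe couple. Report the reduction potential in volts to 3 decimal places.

In the reaction as written the Fe²⁺/Fe couple is reduced (cathode) and Zn²⁺/Zn is oxidized (anode), so E°cell = E°(Fe²⁺/Fe) − E°(Zn²⁺/Zn).
E°(Fe²⁺/Fe) = E°cell + E°(anode) = +0.335 + (−0.765) = −0.430 V.

−0.430 V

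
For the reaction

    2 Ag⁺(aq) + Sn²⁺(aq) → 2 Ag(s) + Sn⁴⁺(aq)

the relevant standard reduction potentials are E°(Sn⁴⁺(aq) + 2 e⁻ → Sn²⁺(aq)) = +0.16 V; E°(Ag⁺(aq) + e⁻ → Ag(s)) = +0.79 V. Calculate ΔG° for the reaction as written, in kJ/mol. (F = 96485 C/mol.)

−122 kJ/mol

In the reaction as written Ag⁺(aq) is reduced, so the Ag⁺/Ag couple is the cathode and Sn⁴⁺/Sn²⁺ is the anode.
E°cell = +0.79 − (+0.16) = +0.63 V; balancing electrons gives n = 2.
ΔG° = −nFE°cell = −(2)(96485)(+0.63) J/mol = −122 kJ/mol.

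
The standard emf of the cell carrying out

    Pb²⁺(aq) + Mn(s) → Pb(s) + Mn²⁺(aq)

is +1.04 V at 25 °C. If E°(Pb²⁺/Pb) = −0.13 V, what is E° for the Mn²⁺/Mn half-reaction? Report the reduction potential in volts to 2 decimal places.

In the reaction as written the Pb²⁺/Pb couple is reduced (cathode) and Mn²⁺/Mn is oxidized (anode), so E°cell = E°(Pb²⁺/Pb) − E°(Mn²⁺/Mn).
E°(Mn²⁺/Mn) = E°(cathode) − E°cell = −0.13 − (+1.04) = −1.17 V.

−1.17 V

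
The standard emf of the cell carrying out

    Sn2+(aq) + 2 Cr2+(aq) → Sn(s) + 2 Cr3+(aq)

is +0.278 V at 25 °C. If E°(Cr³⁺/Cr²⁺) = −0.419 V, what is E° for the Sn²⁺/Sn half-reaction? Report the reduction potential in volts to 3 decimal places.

−0.141 V

In the reaction as written the Sn²⁺/Sn couple is reduced (cathode) and Cr³⁺/Cr²⁺ is oxidized (anode), so E°cell = E°(Sn²⁺/Sn) − E°(Cr³⁺/Cr²⁺).
E°(Sn²⁺/Sn) = E°cell + E°(anode) = +0.278 + (−0.419) = −0.141 V.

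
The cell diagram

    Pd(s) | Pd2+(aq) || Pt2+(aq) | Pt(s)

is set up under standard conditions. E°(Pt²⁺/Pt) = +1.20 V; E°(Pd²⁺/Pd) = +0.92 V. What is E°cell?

By convention the left-hand electrode in cell notation is the anode (oxidation) and the right-hand electrode is the cathode (reduction).
E°cell = E°(right) − E°(left) = +1.20 − (+0.92) = +0.28 V.

+0.28 V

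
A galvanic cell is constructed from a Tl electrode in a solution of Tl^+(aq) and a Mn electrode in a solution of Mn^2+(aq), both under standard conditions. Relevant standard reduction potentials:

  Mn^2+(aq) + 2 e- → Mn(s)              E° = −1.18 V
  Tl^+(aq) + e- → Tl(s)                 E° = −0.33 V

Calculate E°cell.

+0.85 V

The Tl⁺/Tl couple has the higher E°, so Tl ion is reduced (cathode) and Mn is oxidized (anode).
E°cell = E°(cathode) − E°(anode) = −0.33 − (−1.18) = +0.85 V.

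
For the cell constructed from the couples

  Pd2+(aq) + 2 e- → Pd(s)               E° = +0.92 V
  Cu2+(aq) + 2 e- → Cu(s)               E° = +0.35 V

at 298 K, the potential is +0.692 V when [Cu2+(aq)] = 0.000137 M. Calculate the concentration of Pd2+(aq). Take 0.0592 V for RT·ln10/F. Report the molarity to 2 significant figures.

With Pd²⁺/Pd at the cathode and Cu²⁺/Cu at the anode, E°cell = +0.92 − (+0.35) = +0.57 V (n = 2).
Rearranging E = E° − (0.0592/n)·log Q gives log Q = 2(+0.57 − (+0.692))/0.0592 = −4.122.
Balancing electrons gives Pd2+(aq) + Cu(s) → Pd(s) + Cu2+(aq); thus Q = [Cu2+(aq)] / [Pd2+(aq)].
Substituting the known concentrations and solving, log [Pd2+(aq)] = 0.259 and [Pd2+(aq)] = 1.8 M.

1.8 M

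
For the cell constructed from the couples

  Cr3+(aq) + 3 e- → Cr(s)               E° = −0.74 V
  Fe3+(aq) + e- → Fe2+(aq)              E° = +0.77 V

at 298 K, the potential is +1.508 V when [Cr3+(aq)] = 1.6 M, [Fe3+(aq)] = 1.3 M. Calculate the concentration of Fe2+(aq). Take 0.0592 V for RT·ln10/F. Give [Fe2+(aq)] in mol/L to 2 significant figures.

1.2 M

Fe³⁺/Fe²⁺ is the cathode (higher E°); E°cell = +0.77 − (−0.74) = +1.51 V with n = 3.
From the Nernst equation, log Q = n(E° − E)/0.0592 = 3·(+1.51 − (+1.508))/0.0592 = 0.101.
For 3 Fe3+(aq) + Cr(s) → 3 Fe2+(aq) + Cr3+(aq), the reaction quotient is Q = ([Fe2+(aq)]^3·[Cr3+(aq)]) / [Fe3+(aq)]^3.
Isolating [Fe2+(aq)] in Q = 10^{0.101} yields log [Fe2+(aq)] = 0.080, i.e. 1.2 M.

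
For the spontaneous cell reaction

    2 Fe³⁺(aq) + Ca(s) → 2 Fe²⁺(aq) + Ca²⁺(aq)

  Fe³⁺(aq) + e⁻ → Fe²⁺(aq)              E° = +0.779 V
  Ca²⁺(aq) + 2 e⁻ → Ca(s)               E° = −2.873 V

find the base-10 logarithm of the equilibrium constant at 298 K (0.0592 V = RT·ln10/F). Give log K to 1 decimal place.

log K = 123.4

The Fe³⁺/Fe²⁺ couple is reduced (cathode); E°cell = +0.779 − (−2.873) = +3.652 V with n = 2.
At equilibrium E = 0, so log K = nE°cell / 0.0592 = (2)(+3.652) / 0.0592 = 123.4.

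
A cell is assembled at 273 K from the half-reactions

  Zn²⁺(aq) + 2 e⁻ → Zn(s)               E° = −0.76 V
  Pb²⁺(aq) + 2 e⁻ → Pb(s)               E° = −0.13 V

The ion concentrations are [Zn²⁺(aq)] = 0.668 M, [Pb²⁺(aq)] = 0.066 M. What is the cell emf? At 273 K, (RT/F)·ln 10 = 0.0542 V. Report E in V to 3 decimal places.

+0.603 V

Pb²⁺/Pb is reduced (cathode, E° = −0.13 V) and Zn²⁺/Zn is oxidized (anode).
The standard potential is −0.13 − (−0.76) = +0.63 V and the balanced reaction transfers n = 2 electrons.
Balancing gives Pb²⁺(aq) + Zn(s) → Pb(s) + Zn²⁺(aq); hence Q = [Zn²⁺(aq)] / [Pb²⁺(aq)] = 10.1 (log Q = 1.005).
Applying E = E° − (RT ln10/nF)·log Q gives +0.63 − (0.0542/2)(1.005) = +0.603 V.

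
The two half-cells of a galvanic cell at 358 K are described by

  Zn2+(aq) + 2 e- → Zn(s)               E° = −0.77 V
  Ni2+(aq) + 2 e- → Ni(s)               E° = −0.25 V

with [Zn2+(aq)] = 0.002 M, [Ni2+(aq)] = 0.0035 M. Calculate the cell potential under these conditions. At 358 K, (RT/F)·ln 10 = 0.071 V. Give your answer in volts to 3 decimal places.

Since E°(Ni²⁺/Ni) > E°(Zn²⁺/Zn), Ni²⁺/Ni serves as the cathode.
E°cell = −0.25 − (−0.77) = +0.52 V, with n = 2 electrons transferred.
For the overall reaction Ni2+(aq) + Zn(s) → Ni(s) + Zn2+(aq), Q = [Zn2+(aq)] / [Ni2+(aq)] = 0.571, giving log Q = −0.243.
By the Nernst equation, E = +0.52 − (0.071/2)·(−0.243) = +0.529 V.

+0.529 V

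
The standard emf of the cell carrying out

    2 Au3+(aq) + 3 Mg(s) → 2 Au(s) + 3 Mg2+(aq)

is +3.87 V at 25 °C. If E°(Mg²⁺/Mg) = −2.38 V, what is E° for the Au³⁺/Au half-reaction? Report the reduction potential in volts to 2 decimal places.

+1.49 V

In the reaction as written the Au³⁺/Au couple is reduced (cathode) and Mg²⁺/Mg is oxidized (anode), so E°cell = E°(Au³⁺/Au) − E°(Mg²⁺/Mg).
E°(Au³⁺/Au) = E°cell + E°(anode) = +3.87 + (−2.38) = +1.49 V.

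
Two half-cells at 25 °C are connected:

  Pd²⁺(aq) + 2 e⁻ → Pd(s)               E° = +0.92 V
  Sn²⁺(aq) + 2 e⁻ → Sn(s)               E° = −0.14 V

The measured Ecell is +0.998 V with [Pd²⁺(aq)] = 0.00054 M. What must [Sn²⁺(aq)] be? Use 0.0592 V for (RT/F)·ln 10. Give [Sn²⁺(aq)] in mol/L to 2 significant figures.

0.067 M

With Pd²⁺/Pd at the cathode and Sn²⁺/Sn at the anode, E°cell = +0.92 − (−0.14) = +1.06 V (n = 2).
Rearranging E = E° − (0.0592/n)·log Q gives log Q = 2(+1.06 − (+0.998))/0.0592 = 2.095.
Balancing electrons gives Pd²⁺(aq) + Sn(s) → Pd(s) + Sn²⁺(aq); thus Q = [Sn²⁺(aq)] / [Pd²⁺(aq)].
Isolating [Sn²⁺(aq)] in Q = 10^{2.095} yields log [Sn²⁺(aq)] = −1.173, i.e. 0.067 M.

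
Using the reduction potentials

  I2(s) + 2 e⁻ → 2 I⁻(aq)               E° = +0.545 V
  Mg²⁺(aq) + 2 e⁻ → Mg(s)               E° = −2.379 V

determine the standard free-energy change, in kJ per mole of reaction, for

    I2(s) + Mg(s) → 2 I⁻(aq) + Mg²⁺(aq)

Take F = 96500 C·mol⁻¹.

In the reaction as written I2(s) is reduced, so the I₂/I⁻ couple is the cathode and Mg²⁺/Mg is the anode.
E°cell = +0.545 − (−2.379) = +2.924 V; balancing electrons gives n = 2.
ΔG° = −nFE°cell = −(2)(96500)(+2.924) J/mol = −564 kJ/mol.

−564 kJ/mol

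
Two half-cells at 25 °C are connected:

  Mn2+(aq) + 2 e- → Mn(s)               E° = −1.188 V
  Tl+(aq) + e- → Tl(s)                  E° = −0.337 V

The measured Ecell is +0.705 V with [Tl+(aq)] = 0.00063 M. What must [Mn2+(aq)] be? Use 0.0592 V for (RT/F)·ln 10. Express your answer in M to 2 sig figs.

Tl⁺/Tl is the cathode (higher E°); E°cell = −0.337 − (−1.188) = +0.851 V with n = 2.
From the Nernst equation, log Q = n(E° − E)/0.0592 = 2·(+0.851 − (+0.705))/0.0592 = 4.932.
For 2 Tl+(aq) + Mn(s) → 2 Tl(s) + Mn2+(aq), the reaction quotient is Q = [Mn2+(aq)] / [Tl+(aq)]^2.
Substituting the known concentrations and solving, log [Mn2+(aq)] = −1.469 and [Mn2+(aq)] = 0.034 M.

0.034 M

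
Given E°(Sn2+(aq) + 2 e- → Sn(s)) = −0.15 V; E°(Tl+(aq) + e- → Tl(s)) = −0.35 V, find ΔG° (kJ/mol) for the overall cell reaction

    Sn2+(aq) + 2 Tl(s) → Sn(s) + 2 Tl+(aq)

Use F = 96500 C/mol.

−38.6 kJ/mol

In the reaction as written Sn2+(aq) is reduced, so the Sn²⁺/Sn couple is the cathode and Tl⁺/Tl is the anode.
E°cell = −0.15 − (−0.35) = +0.20 V; balancing electrons gives n = 2.
ΔG° = −nFE°cell = −(2)(96500)(+0.20) J/mol = −38.6 kJ/mol.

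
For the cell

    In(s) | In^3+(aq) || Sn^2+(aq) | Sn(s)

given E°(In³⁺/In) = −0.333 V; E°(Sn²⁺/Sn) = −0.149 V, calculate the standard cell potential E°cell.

+0.184 V

By convention the left-hand electrode in cell notation is the anode (oxidation) and the right-hand electrode is the cathode (reduction).
E°cell = E°(right) − E°(left) = −0.149 − (−0.333) = +0.184 V.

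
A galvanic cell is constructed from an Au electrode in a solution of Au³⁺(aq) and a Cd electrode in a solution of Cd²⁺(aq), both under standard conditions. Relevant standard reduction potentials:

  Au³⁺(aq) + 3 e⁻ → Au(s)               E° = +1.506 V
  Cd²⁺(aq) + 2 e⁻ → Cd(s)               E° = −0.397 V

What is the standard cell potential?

The Au³⁺/Au couple has the higher E°, so Au ion is reduced (cathode) and Cd is oxidized (anode).
E°cell = E°(cathode) − E°(anode) = +1.506 − (−0.397) = +1.903 V.

+1.903 V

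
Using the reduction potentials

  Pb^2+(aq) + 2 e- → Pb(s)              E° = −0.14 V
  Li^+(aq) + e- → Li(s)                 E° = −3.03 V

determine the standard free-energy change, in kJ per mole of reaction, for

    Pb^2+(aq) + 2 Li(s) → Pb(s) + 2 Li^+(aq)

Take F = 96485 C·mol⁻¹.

In the reaction as written Pb^2+(aq) is reduced, so the Pb²⁺/Pb couple is the cathode and Li⁺/Li is the anode.
E°cell = −0.14 − (−3.03) = +2.89 V; balancing electrons gives n = 2.
ΔG° = −nFE°cell = −(2)(96485)(+2.89) J/mol = −558 kJ/mol.

−558 kJ/mol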